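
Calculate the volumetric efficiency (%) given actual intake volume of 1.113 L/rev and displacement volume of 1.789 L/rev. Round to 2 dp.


eta_v = (V_actual / V_disp) * 100
Ratio = 1.113 / 1.789 = 0.6221
eta_v = 0.6221 * 100 = 62.21%


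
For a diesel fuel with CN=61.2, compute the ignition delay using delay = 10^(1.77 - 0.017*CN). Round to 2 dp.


delay = 10^(1.77 - 0.017*CN)
Exponent = 1.77 - 0.017*61.2 = 0.7296
delay = 10^0.7296 = 5.37 ms


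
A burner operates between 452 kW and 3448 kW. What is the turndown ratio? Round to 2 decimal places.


TDR = Q_max / Q_min
TDR = 3448 / 452 = 7.63


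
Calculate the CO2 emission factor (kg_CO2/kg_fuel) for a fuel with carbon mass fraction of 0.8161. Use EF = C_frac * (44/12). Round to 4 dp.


EF = C_frac * (M_CO2 / M_C)
EF = 0.8161 * (44/12)
EF = 0.8161 * 3.666667 = 2.9924 kg_CO2/kg_fuel


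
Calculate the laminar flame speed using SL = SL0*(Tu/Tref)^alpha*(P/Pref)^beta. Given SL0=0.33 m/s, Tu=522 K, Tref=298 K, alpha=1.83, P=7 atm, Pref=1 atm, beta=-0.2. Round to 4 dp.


SL = SL0 * (Tu/Tref)^alpha * (P/Pref)^beta
T ratio = 522/298 = 1.75167785
(T ratio)^alpha = 1.75167785^1.83 = 2.789467
(P/Pref)^beta = 7^(-0.2) = 0.677611
SL = 0.33 * 2.789467 * 0.677611 = 0.6238 m/s


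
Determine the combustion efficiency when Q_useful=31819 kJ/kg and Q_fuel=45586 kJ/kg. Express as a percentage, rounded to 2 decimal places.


Efficiency = (Q_useful / Q_fuel) * 100
Efficiency = (31819 / 45586) * 100
Efficiency = 0.6980 * 100 = 69.80%


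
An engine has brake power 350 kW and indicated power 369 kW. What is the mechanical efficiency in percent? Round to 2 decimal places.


eta_mech = (BP / IP) * 100
Ratio = 350 / 369 = 0.9485
eta_mech = 0.9485 * 100 = 94.85%


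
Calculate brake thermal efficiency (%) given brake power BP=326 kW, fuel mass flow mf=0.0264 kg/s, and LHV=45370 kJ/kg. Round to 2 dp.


eta_BTE = (BP / (mf * LHV)) * 100
Denominator = 0.0264 * 45370 = 1197.7680 kW
eta_BTE = (326 / 1197.7680) * 100 = 27.22%


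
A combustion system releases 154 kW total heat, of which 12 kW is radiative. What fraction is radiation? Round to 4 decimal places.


f_rad = Q_rad / Q_total
f_rad = 12 / 154 = 0.0779


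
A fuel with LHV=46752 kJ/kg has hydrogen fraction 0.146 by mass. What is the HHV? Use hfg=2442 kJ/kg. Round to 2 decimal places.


HHV = LHV + hfg * 9 * H
Water addition = 2442 * 9 * 0.146 = 3208.788 kJ/kg
HHV = 46752 + 3208.788 = 49960.79 kJ/kg


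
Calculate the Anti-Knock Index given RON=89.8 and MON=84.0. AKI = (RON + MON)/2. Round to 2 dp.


AKI = (RON + MON) / 2
AKI = (89.8 + 84.0) / 2
AKI = 173.8 / 2 = 86.90


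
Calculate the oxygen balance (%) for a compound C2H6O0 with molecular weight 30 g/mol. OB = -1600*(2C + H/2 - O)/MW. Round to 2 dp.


OB = -1600 * (2C + H/2 - O) / MW
Inner = 2*2 + 6/2 - 0 = 7.00
OB = -1600 * 7.00 / 30 = -373.33%


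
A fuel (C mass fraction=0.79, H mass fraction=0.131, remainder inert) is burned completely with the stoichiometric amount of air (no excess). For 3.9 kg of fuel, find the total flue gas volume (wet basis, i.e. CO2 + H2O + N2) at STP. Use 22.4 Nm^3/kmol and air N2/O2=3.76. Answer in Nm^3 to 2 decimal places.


Per kg fuel: CO2 = (C/12 kmol)*22.4 = (0.79/12)*22.4 = 1.47467 Nm^3
Per kg fuel: H2O = (H/2 kmol)*22.4 = (0.131/2)*22.4 = 1.46720 Nm^3
O2 needed per kg fuel = C/12 + H/4 = 0.79/12 + 0.131/4 = 0.09858333 kmol
Per kg fuel: N2 = O2*3.76*22.4 = 0.09858333*3.76*22.4 = 8.30308 Nm^3
Total per kg = 1.47467 + 1.46720 + 8.30308 = 11.24495 Nm^3
Total = 11.24495 * 3.9 = 43.86 Nm^3


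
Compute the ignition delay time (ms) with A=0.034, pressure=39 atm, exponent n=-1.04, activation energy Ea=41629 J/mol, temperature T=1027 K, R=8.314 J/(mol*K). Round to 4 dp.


tau = A * P^n * exp(Ea/(R*T))
P^n = 39^(-1.04) = 0.02214587
Ea/(R*T) = 41629/(8.314*1027) = 4.875459
exp(Ea/(R*T)) = 131.034293
tau = 0.034 * 0.02214587 * 131.034293 = 0.0987 ms


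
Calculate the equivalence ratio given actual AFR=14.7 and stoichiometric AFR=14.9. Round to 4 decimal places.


phi = AFR_stoich / AFR_actual
phi = 14.9 / 14.7 = 1.0136


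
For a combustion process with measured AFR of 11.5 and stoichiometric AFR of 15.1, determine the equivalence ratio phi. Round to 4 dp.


phi = AFR_stoich / AFR_actual
phi = 15.1 / 11.5 = 1.3130


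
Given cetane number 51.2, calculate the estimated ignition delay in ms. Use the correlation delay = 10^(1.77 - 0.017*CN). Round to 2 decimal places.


delay = 10^(1.77 - 0.017*CN)
Exponent = 1.77 - 0.017*51.2 = 0.8996
delay = 10^0.8996 = 7.94 ms


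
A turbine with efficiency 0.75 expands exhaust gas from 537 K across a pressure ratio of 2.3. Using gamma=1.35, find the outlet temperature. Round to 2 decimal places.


T_out = T_in * (1 - eta * (1 - PR^(-(gamma-1)/gamma)))
Exponent = -(1.35-1)/1.35 = -0.25925926
PR^exp = 2.3^(-0.25925926) = 0.80578413
Factor = 1 - 0.75*(1 - 0.80578413) = 0.85433810
T_out = 537 * 0.85433810 = 458.78 K


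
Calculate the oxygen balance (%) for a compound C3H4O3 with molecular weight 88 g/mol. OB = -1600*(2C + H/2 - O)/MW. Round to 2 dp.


OB = -1600 * (2C + H/2 - O) / MW
Inner = 2*3 + 4/2 - 3 = 5.00
OB = -1600 * 5.00 / 88 = -90.91%


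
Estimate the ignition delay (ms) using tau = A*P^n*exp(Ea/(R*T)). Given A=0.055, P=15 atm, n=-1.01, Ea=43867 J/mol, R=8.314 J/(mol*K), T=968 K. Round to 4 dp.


tau = A * P^n * exp(Ea/(R*T))
P^n = 15^(-1.01) = 0.06488553
Ea/(R*T) = 43867/(8.314*968) = 5.450703
exp(Ea/(R*T)) = 232.921965
tau = 0.055 * 0.06488553 * 232.921965 = 0.8312 ms


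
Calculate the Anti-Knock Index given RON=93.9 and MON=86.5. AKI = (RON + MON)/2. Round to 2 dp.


AKI = (RON + MON) / 2
AKI = (93.9 + 86.5) / 2
AKI = 180.4 / 2 = 90.20


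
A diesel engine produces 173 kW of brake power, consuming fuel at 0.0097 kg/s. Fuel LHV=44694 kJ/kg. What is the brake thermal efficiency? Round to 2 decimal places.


eta_BTE = (BP / (mf * LHV)) * 100
Denominator = 0.0097 * 44694 = 433.5318 kW
eta_BTE = (173 / 433.5318) * 100 = 39.90%


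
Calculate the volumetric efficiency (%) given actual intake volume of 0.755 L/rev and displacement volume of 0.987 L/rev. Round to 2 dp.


eta_v = (V_actual / V_disp) * 100
Ratio = 0.755 / 0.987 = 0.7649
eta_v = 0.7649 * 100 = 76.49%


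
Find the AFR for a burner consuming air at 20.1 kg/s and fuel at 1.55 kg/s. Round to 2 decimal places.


AFR = m_air / m_fuel
AFR = 20.1 / 1.55 = 12.97


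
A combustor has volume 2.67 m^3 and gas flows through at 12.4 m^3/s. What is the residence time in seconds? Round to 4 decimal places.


tau = V / Q_flow
tau = 2.67 / 12.4 = 0.2153 s


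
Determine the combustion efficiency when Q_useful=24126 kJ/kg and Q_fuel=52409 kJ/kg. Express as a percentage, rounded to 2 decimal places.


Efficiency = (Q_useful / Q_fuel) * 100
Efficiency = (24126 / 52409) * 100
Efficiency = 0.4603 * 100 = 46.03%


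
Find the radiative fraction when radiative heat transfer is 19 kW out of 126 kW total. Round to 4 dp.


f_rad = Q_rad / Q_total
f_rad = 19 / 126 = 0.1508


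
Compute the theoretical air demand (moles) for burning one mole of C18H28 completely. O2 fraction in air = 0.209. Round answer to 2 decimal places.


Balanced combustion: C18H28 + 25 O2 -> 18 CO2 + 14 H2O
O2 needed = C + H/4 = 18 + 28/4 = 25.00 moles
Air moles = O2 / 0.209 = 25.00 / 0.209 = 119.62 moles air


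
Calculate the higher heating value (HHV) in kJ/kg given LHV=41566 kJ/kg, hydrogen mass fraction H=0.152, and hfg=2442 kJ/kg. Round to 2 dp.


HHV = LHV + hfg * 9 * H
Water addition = 2442 * 9 * 0.152 = 3340.656 kJ/kg
HHV = 41566 + 3340.656 = 44906.66 kJ/kg


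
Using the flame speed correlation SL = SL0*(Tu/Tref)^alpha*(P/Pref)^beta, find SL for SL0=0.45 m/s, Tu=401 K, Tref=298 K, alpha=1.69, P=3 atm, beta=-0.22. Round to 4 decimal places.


SL = SL0 * (Tu/Tref)^alpha * (P/Pref)^beta
T ratio = 401/298 = 1.34563758
(T ratio)^alpha = 1.34563758^1.69 = 1.651538
(P/Pref)^beta = 3^(-0.22) = 0.785296
SL = 0.45 * 1.651538 * 0.785296 = 0.5836 m/s


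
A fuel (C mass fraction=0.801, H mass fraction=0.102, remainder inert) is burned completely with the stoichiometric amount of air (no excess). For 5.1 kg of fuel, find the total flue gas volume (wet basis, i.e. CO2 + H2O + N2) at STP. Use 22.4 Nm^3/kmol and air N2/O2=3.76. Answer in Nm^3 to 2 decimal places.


Per kg fuel: CO2 = (C/12 kmol)*22.4 = (0.801/12)*22.4 = 1.49520 Nm^3
Per kg fuel: H2O = (H/2 kmol)*22.4 = (0.102/2)*22.4 = 1.14240 Nm^3
O2 needed per kg fuel = C/12 + H/4 = 0.801/12 + 0.102/4 = 0.09225000 kmol
Per kg fuel: N2 = O2*3.76*22.4 = 0.09225000*3.76*22.4 = 7.76966 Nm^3
Total per kg = 1.49520 + 1.14240 + 7.76966 = 10.40726 Nm^3
Total = 10.40726 * 5.1 = 53.08 Nm^3


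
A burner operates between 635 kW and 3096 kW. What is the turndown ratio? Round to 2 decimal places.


TDR = Q_max / Q_min
TDR = 3096 / 635 = 4.88


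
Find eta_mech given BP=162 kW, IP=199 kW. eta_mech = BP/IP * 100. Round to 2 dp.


eta_mech = (BP / IP) * 100
Ratio = 162 / 199 = 0.8141
eta_mech = 0.8141 * 100 = 81.41%


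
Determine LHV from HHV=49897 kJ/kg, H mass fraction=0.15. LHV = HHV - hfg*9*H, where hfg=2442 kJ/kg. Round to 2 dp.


LHV = HHV - hfg * 9 * H
Water correction = 2442 * 9 * 0.15 = 3296.700 kJ/kg
LHV = 49897 - 3296.700 = 46600.30 kJ/kg


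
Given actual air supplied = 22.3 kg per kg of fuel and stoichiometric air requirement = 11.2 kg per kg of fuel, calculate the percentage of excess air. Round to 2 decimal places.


Excess air = actual - stoichiometric = 22.3 - 11.2 = 11.10 kg/kg fuel
Excess air % = (excess / stoich) * 100 = (11.10 / 11.2) * 100 = 99.11%


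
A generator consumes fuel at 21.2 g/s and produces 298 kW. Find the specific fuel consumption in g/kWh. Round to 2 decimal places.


SFC = (mf / BP) * 3600
Rate = 21.2 / 298 = 0.071141 g/(s*kW)
SFC = 0.071141 * 3600 = 256.11 g/kWh


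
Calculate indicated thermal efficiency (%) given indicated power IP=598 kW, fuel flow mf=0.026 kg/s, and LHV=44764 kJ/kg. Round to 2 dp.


eta_ith = (IP / (mf * LHV)) * 100
Denominator = 0.026 * 44764 = 1163.8640 kW
eta_ith = (598 / 1163.8640) * 100 = 51.38%


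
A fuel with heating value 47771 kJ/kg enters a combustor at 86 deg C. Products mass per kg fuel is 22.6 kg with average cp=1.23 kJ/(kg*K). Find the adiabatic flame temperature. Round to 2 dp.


T_ad = T_in + Hc / (m_p * cp)
Denominator = 22.6 * 1.23 = 27.7980
Temperature rise = 47771 / 27.7980 = 1718.50 K
T_ad = 86 + 1718.50 = 1804.50 deg C


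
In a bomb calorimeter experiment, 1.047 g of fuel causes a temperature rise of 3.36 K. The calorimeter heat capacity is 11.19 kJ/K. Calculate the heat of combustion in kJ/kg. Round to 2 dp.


Hc = C_cal * delta_T / m_fuel
Q_released = 11.19 * 3.36 = 37.5984 kJ
m_fuel = 1.047 g = 1.047/1000 kg = 0.001047 kg
Hc = 37.5984 / 0.001047 = 35910.60 kJ/kg


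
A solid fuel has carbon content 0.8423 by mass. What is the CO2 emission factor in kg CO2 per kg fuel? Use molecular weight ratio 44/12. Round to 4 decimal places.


EF = C_frac * (M_CO2 / M_C)
EF = 0.8423 * (44/12)
EF = 0.8423 * 3.666667 = 3.0884 kg_CO2/kg_fuel


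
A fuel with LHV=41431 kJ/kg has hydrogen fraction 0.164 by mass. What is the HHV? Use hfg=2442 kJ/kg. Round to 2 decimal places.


HHV = LHV + hfg * 9 * H
Water addition = 2442 * 9 * 0.164 = 3604.392 kJ/kg
HHV = 41431 + 3604.392 = 45035.39 kJ/kg


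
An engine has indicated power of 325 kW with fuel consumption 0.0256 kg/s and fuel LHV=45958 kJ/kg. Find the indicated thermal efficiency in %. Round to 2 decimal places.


eta_ith = (IP / (mf * LHV)) * 100
Denominator = 0.0256 * 45958 = 1176.5248 kW
eta_ith = (325 / 1176.5248) * 100 = 27.62%


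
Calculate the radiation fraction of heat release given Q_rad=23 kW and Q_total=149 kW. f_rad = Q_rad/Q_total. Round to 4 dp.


f_rad = Q_rad / Q_total
f_rad = 23 / 149 = 0.1544


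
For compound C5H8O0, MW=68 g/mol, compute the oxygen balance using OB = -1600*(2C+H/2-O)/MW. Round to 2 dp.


OB = -1600 * (2C + H/2 - O) / MW
Inner = 2*5 + 8/2 - 0 = 14.00
OB = -1600 * 14.00 / 68 = -329.41%


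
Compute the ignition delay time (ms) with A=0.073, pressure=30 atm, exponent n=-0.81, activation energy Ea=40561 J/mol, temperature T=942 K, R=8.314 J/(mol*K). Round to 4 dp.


tau = A * P^n * exp(Ea/(R*T))
P^n = 30^(-0.81) = 0.06361094
Ea/(R*T) = 40561/(8.314*942) = 5.179022
exp(Ea/(R*T)) = 177.509069
tau = 0.073 * 0.06361094 * 177.509069 = 0.8243 ms


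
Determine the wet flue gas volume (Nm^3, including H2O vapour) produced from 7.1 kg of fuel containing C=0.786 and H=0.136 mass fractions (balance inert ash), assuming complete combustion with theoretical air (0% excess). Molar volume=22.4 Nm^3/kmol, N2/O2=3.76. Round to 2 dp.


Per kg fuel: CO2 = (C/12 kmol)*22.4 = (0.786/12)*22.4 = 1.46720 Nm^3
Per kg fuel: H2O = (H/2 kmol)*22.4 = (0.136/2)*22.4 = 1.52320 Nm^3
O2 needed per kg fuel = C/12 + H/4 = 0.786/12 + 0.136/4 = 0.09950000 kmol
Per kg fuel: N2 = O2*3.76*22.4 = 0.09950000*3.76*22.4 = 8.38029 Nm^3
Total per kg = 1.46720 + 1.52320 + 8.38029 = 11.37069 Nm^3
Total = 11.37069 * 7.1 = 80.73 Nm^3


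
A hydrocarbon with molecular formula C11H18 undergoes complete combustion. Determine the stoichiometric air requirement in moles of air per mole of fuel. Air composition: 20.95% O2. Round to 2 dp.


Balanced combustion: C11H18 + 15.5 O2 -> 11 CO2 + 9 H2O
O2 needed = C + H/4 = 11 + 18/4 = 15.50 moles
Air moles = O2 / 0.2095 = 15.50 / 0.2095 = 73.99 moles air


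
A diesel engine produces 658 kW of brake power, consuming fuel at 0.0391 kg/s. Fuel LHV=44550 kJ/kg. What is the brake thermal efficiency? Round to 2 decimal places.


eta_BTE = (BP / (mf * LHV)) * 100
Denominator = 0.0391 * 44550 = 1741.9050 kW
eta_BTE = (658 / 1741.9050) * 100 = 37.77%


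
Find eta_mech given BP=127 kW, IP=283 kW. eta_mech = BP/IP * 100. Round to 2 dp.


eta_mech = (BP / IP) * 100
Ratio = 127 / 283 = 0.4488
eta_mech = 0.4488 * 100 = 44.88%


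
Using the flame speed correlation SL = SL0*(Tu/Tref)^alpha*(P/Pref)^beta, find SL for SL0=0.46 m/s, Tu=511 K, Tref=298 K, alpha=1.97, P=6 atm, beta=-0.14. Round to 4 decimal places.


SL = SL0 * (Tu/Tref)^alpha * (P/Pref)^beta
T ratio = 511/298 = 1.71476510
(T ratio)^alpha = 1.71476510^1.97 = 2.893231
(P/Pref)^beta = 6^(-0.14) = 0.778142
SL = 0.46 * 2.893231 * 0.778142 = 1.0356 m/s


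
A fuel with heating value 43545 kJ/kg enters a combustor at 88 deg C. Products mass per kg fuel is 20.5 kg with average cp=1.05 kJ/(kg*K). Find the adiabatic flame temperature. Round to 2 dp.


T_ad = T_in + Hc / (m_p * cp)
Denominator = 20.5 * 1.05 = 21.5250
Temperature rise = 43545 / 21.5250 = 2023.00 K
T_ad = 88 + 2023.00 = 2111.00 deg C


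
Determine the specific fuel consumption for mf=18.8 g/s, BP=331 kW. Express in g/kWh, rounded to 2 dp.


SFC = (mf / BP) * 3600
Rate = 18.8 / 331 = 0.056798 g/(s*kW)
SFC = 0.056798 * 3600 = 204.47 g/kWh


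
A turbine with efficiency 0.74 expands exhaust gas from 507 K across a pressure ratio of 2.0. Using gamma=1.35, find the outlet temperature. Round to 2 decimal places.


T_out = T_in * (1 - eta * (1 - PR^(-(gamma-1)/gamma)))
Exponent = -(1.35-1)/1.35 = -0.25925926
PR^exp = 2.0^(-0.25925926) = 0.83551680
Factor = 1 - 0.74*(1 - 0.83551680) = 0.87828243
T_out = 507 * 0.87828243 = 445.29 K


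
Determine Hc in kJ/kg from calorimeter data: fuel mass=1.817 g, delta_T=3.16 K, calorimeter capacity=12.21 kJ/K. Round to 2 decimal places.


Hc = C_cal * delta_T / m_fuel
Q_released = 12.21 * 3.16 = 38.5836 kJ
m_fuel = 1.817 g = 1.817/1000 kg = 0.001817 kg
Hc = 38.5836 / 0.001817 = 21234.78 kJ/kg


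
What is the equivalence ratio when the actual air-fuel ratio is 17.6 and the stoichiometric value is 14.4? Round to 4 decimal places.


phi = AFR_stoich / AFR_actual
phi = 14.4 / 17.6 = 0.8182


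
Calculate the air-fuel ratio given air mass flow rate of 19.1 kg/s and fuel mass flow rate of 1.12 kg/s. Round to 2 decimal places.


AFR = m_air / m_fuel
AFR = 19.1 / 1.12 = 17.05


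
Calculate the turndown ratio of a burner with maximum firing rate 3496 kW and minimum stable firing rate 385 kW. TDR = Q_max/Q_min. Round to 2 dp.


TDR = Q_max / Q_min
TDR = 3496 / 385 = 9.08


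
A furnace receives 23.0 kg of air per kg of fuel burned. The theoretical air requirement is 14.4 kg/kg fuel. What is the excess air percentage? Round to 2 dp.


Excess air = actual - stoichiometric = 23.0 - 14.4 = 8.60 kg/kg fuel
Excess air % = (excess / stoich) * 100 = (8.60 / 14.4) * 100 = 59.72%


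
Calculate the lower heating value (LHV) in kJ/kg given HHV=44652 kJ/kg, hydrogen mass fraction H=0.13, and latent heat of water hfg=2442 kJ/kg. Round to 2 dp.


LHV = HHV - hfg * 9 * H
Water correction = 2442 * 9 * 0.13 = 2857.140 kJ/kg
LHV = 44652 - 2857.140 = 41794.86 kJ/kg


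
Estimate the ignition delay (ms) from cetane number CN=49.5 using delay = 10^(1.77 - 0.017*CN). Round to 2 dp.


delay = 10^(1.77 - 0.017*CN)
Exponent = 1.77 - 0.017*49.5 = 0.9285
delay = 10^0.9285 = 8.48 ms


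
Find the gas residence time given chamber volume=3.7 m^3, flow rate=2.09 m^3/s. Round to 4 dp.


tau = V / Q_flow
tau = 3.7 / 2.09 = 1.7703 s


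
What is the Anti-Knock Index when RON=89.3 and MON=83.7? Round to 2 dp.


AKI = (RON + MON) / 2
AKI = (89.3 + 83.7) / 2
AKI = 173.0 / 2 = 86.50


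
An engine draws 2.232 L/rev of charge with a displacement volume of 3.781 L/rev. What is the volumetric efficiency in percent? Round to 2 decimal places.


eta_v = (V_actual / V_disp) * 100
Ratio = 2.232 / 3.781 = 0.5903
eta_v = 0.5903 * 100 = 59.03%


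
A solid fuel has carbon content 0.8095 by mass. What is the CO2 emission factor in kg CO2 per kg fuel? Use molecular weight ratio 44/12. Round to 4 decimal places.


EF = C_frac * (M_CO2 / M_C)
EF = 0.8095 * (44/12)
EF = 0.8095 * 3.666667 = 2.9682 kg_CO2/kg_fuel


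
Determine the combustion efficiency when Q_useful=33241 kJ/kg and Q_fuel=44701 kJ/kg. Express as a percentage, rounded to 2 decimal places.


Efficiency = (Q_useful / Q_fuel) * 100
Efficiency = (33241 / 44701) * 100
Efficiency = 0.7436 * 100 = 74.36%


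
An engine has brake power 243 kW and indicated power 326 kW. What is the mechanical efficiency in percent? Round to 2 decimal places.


eta_mech = (BP / IP) * 100
Ratio = 243 / 326 = 0.7454
eta_mech = 0.7454 * 100 = 74.54%


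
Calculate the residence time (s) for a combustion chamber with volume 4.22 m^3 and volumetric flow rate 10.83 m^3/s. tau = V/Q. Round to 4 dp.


tau = V / Q_flow
tau = 4.22 / 10.83 = 0.3897 s


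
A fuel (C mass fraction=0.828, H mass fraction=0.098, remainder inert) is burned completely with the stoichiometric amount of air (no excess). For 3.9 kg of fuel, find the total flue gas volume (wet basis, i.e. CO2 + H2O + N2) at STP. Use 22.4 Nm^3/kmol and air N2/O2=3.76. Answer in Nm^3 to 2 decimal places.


Per kg fuel: CO2 = (C/12 kmol)*22.4 = (0.828/12)*22.4 = 1.54560 Nm^3
Per kg fuel: H2O = (H/2 kmol)*22.4 = (0.098/2)*22.4 = 1.09760 Nm^3
O2 needed per kg fuel = C/12 + H/4 = 0.828/12 + 0.098/4 = 0.09350000 kmol
Per kg fuel: N2 = O2*3.76*22.4 = 0.09350000*3.76*22.4 = 7.87494 Nm^3
Total per kg = 1.54560 + 1.09760 + 7.87494 = 10.51814 Nm^3
Total = 10.51814 * 3.9 = 41.02 Nm^3


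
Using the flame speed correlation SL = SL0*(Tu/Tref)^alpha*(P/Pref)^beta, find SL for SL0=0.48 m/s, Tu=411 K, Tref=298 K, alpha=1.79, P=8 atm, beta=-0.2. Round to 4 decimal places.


SL = SL0 * (Tu/Tref)^alpha * (P/Pref)^beta
T ratio = 411/298 = 1.37919463
(T ratio)^alpha = 1.37919463^1.79 = 1.777992
(P/Pref)^beta = 8^(-0.2) = 0.659754
SL = 0.48 * 1.777992 * 0.659754 = 0.5631 m/s


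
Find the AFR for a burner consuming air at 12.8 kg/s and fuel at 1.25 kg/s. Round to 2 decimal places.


AFR = m_air / m_fuel
AFR = 12.8 / 1.25 = 10.24


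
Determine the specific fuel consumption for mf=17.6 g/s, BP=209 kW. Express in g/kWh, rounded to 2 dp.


SFC = (mf / BP) * 3600
Rate = 17.6 / 209 = 0.084211 g/(s*kW)
SFC = 0.084211 * 3600 = 303.16 g/kWh


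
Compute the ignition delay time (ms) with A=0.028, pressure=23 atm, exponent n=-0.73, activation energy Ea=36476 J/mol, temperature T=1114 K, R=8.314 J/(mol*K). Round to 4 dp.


tau = A * P^n * exp(Ea/(R*T))
P^n = 23^(-0.73) = 0.10137682
Ea/(R*T) = 36476/(8.314*1114) = 3.938329
exp(Ea/(R*T)) = 51.332754
tau = 0.028 * 0.10137682 * 51.332754 = 0.1457 ms


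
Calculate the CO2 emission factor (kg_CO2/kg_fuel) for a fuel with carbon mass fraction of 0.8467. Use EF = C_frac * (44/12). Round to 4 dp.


EF = C_frac * (M_CO2 / M_C)
EF = 0.8467 * (44/12)
EF = 0.8467 * 3.666667 = 3.1046 kg_CO2/kg_fuel


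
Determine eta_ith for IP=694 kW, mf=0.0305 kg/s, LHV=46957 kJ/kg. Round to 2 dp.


eta_ith = (IP / (mf * LHV)) * 100
Denominator = 0.0305 * 46957 = 1432.1885 kW
eta_ith = (694 / 1432.1885) * 100 = 48.46%


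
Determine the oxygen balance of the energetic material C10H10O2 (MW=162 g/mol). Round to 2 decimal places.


OB = -1600 * (2C + H/2 - O) / MW
Inner = 2*10 + 10/2 - 2 = 23.00
OB = -1600 * 23.00 / 162 = -227.16%


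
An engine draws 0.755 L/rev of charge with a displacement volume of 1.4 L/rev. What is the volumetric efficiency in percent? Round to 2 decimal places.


eta_v = (V_actual / V_disp) * 100
Ratio = 0.755 / 1.4 = 0.5393
eta_v = 0.5393 * 100 = 53.93%


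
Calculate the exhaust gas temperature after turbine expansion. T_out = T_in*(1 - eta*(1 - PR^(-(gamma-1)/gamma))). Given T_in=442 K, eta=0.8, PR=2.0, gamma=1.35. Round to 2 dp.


T_out = T_in * (1 - eta * (1 - PR^(-(gamma-1)/gamma)))
Exponent = -(1.35-1)/1.35 = -0.25925926
PR^exp = 2.0^(-0.25925926) = 0.83551680
Factor = 1 - 0.8*(1 - 0.83551680) = 0.86841344
T_out = 442 * 0.86841344 = 383.84 K


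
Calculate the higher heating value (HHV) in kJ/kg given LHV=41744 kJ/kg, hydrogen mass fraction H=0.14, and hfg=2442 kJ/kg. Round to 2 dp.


HHV = LHV + hfg * 9 * H
Water addition = 2442 * 9 * 0.14 = 3076.920 kJ/kg
HHV = 41744 + 3076.920 = 44820.92 kJ/kg


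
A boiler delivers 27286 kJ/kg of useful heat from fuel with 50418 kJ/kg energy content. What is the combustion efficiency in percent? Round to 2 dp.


Efficiency = (Q_useful / Q_fuel) * 100
Efficiency = (27286 / 50418) * 100
Efficiency = 0.5412 * 100 = 54.12%


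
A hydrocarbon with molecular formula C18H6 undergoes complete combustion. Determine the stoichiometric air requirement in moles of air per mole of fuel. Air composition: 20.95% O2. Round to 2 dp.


Balanced combustion: C18H6 + 19.5 O2 -> 18 CO2 + 3 H2O
O2 needed = C + H/4 = 18 + 6/4 = 19.50 moles
Air moles = O2 / 0.2095 = 19.50 / 0.2095 = 93.08 moles air


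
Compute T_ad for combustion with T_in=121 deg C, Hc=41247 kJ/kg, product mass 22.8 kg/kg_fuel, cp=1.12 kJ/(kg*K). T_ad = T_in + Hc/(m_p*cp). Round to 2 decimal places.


T_ad = T_in + Hc / (m_p * cp)
Denominator = 22.8 * 1.12 = 25.5360
Temperature rise = 41247 / 25.5360 = 1615.25 K
T_ad = 121 + 1615.25 = 1736.25 deg C


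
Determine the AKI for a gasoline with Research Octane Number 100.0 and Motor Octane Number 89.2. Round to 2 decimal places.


AKI = (RON + MON) / 2
AKI = (100.0 + 89.2) / 2
AKI = 189.2 / 2 = 94.60


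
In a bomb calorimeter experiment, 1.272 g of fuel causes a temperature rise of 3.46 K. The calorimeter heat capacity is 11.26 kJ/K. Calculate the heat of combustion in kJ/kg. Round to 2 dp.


Hc = C_cal * delta_T / m_fuel
Q_released = 11.26 * 3.46 = 38.9596 kJ
m_fuel = 1.272 g = 1.272/1000 kg = 0.001272 kg
Hc = 38.9596 / 0.001272 = 30628.62 kJ/kg


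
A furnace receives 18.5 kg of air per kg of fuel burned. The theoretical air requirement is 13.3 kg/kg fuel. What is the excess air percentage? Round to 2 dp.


Excess air = actual - stoichiometric = 18.5 - 13.3 = 5.20 kg/kg fuel
Excess air % = (excess / stoich) * 100 = (5.20 / 13.3) * 100 = 39.10%


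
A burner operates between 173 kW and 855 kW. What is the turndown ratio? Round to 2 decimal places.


TDR = Q_max / Q_min
TDR = 855 / 173 = 4.94


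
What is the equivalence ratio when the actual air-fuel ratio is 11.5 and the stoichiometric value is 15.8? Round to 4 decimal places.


phi = AFR_stoich / AFR_actual
phi = 15.8 / 11.5 = 1.3739


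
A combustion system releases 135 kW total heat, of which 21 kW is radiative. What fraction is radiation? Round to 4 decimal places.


f_rad = Q_rad / Q_total
f_rad = 21 / 135 = 0.1556


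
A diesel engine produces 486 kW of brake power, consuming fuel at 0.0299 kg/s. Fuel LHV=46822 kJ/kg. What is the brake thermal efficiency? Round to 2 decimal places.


eta_BTE = (BP / (mf * LHV)) * 100
Denominator = 0.0299 * 46822 = 1399.9778 kW
eta_BTE = (486 / 1399.9778) * 100 = 34.71%


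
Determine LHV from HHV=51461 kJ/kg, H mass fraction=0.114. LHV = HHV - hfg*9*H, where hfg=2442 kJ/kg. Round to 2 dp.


LHV = HHV - hfg * 9 * H
Water correction = 2442 * 9 * 0.114 = 2505.492 kJ/kg
LHV = 51461 - 2505.492 = 48955.51 kJ/kg


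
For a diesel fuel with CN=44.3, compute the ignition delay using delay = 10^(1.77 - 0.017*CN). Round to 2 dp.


delay = 10^(1.77 - 0.017*CN)
Exponent = 1.77 - 0.017*44.3 = 1.0169
delay = 10^1.0169 = 10.40 ms


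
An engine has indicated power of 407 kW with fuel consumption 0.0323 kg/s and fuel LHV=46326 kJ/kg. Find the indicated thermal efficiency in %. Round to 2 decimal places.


eta_ith = (IP / (mf * LHV)) * 100
Denominator = 0.0323 * 46326 = 1496.3298 kW
eta_ith = (407 / 1496.3298) * 100 = 27.20%


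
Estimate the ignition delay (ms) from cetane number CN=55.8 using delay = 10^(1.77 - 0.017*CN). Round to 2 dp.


delay = 10^(1.77 - 0.017*CN)
Exponent = 1.77 - 0.017*55.8 = 0.8214
delay = 10^0.8214 = 6.63 ms


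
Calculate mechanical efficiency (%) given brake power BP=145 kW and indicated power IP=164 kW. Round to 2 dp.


eta_mech = (BP / IP) * 100
Ratio = 145 / 164 = 0.8841
eta_mech = 0.8841 * 100 = 88.41%


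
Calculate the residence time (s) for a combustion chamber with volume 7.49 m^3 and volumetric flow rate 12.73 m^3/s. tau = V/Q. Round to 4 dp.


tau = V / Q_flow
tau = 7.49 / 12.73 = 0.5884 s


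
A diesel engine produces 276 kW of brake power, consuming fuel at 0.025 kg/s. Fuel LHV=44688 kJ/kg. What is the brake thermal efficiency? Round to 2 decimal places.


eta_BTE = (BP / (mf * LHV)) * 100
Denominator = 0.025 * 44688 = 1117.2000 kW
eta_BTE = (276 / 1117.2000) * 100 = 24.70%


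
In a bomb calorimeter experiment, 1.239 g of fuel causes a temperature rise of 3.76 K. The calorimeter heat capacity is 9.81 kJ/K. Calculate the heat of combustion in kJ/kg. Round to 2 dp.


Hc = C_cal * delta_T / m_fuel
Q_released = 9.81 * 3.76 = 36.8856 kJ
m_fuel = 1.239 g = 1.239/1000 kg = 0.001239 kg
Hc = 36.8856 / 0.001239 = 29770.46 kJ/kg


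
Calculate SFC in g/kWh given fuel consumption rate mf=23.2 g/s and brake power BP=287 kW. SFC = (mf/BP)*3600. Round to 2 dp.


SFC = (mf / BP) * 3600
Rate = 23.2 / 287 = 0.080836 g/(s*kW)
SFC = 0.080836 * 3600 = 291.01 g/kWh


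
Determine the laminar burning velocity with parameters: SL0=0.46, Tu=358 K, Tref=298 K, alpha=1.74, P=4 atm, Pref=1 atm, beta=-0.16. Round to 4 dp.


SL = SL0 * (Tu/Tref)^alpha * (P/Pref)^beta
T ratio = 358/298 = 1.20134228
(T ratio)^alpha = 1.20134228^1.74 = 1.376005
(P/Pref)^beta = 4^(-0.16) = 0.801070
SL = 0.46 * 1.376005 * 0.801070 = 0.5070 m/s


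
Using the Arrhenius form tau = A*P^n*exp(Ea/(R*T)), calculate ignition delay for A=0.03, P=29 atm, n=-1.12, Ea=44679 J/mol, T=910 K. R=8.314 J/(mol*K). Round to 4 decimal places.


tau = A * P^n * exp(Ea/(R*T))
P^n = 29^(-1.12) = 0.02302047
Ea/(R*T) = 44679/(8.314*910) = 5.905437
exp(Ea/(R*T)) = 367.027537
tau = 0.03 * 0.02302047 * 367.027537 = 0.2535 ms


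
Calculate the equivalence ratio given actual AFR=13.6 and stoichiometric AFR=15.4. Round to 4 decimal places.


phi = AFR_stoich / AFR_actual
phi = 15.4 / 13.6 = 1.1324


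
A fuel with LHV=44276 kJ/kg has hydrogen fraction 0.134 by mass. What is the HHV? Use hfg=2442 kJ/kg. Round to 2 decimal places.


HHV = LHV + hfg * 9 * H
Water addition = 2442 * 9 * 0.134 = 2945.052 kJ/kg
HHV = 44276 + 2945.052 = 47221.05 kJ/kg


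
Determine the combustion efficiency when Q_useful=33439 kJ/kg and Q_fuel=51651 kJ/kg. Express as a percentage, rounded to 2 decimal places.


Efficiency = (Q_useful / Q_fuel) * 100
Efficiency = (33439 / 51651) * 100
Efficiency = 0.6474 * 100 = 64.74%


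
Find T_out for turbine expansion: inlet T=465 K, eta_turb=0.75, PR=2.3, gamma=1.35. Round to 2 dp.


T_out = T_in * (1 - eta * (1 - PR^(-(gamma-1)/gamma)))
Exponent = -(1.35-1)/1.35 = -0.25925926
PR^exp = 2.3^(-0.25925926) = 0.80578413
Factor = 1 - 0.75*(1 - 0.80578413) = 0.85433810
T_out = 465 * 0.85433810 = 397.27 K


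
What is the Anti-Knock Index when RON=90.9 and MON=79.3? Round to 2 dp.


AKI = (RON + MON) / 2
AKI = (90.9 + 79.3) / 2
AKI = 170.2 / 2 = 85.10


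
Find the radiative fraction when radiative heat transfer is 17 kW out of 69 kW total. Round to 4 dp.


f_rad = Q_rad / Q_total
f_rad = 17 / 69 = 0.2464


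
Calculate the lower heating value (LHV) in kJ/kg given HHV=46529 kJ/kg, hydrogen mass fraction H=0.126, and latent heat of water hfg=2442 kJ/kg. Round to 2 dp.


LHV = HHV - hfg * 9 * H
Water correction = 2442 * 9 * 0.126 = 2769.228 kJ/kg
LHV = 46529 - 2769.228 = 43759.77 kJ/kg


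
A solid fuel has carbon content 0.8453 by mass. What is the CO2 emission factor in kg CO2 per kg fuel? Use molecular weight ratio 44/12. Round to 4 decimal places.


EF = C_frac * (M_CO2 / M_C)
EF = 0.8453 * (44/12)
EF = 0.8453 * 3.666667 = 3.0994 kg_CO2/kg_fuel


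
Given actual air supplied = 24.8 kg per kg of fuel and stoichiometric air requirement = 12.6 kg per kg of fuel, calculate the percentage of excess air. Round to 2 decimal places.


Excess air = actual - stoichiometric = 24.8 - 12.6 = 12.20 kg/kg fuel
Excess air % = (excess / stoich) * 100 = (12.20 / 12.6) * 100 = 96.83%


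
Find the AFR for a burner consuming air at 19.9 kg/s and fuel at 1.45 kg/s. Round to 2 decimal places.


AFR = m_air / m_fuel
AFR = 19.9 / 1.45 = 13.72


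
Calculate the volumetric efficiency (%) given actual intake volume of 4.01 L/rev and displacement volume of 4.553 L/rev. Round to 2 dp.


eta_v = (V_actual / V_disp) * 100
Ratio = 4.01 / 4.553 = 0.8807
eta_v = 0.8807 * 100 = 88.07%


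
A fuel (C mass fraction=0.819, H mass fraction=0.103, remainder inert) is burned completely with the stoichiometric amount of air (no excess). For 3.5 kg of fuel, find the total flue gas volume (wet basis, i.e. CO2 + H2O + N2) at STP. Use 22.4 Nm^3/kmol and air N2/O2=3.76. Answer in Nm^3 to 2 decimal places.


Per kg fuel: CO2 = (C/12 kmol)*22.4 = (0.819/12)*22.4 = 1.52880 Nm^3
Per kg fuel: H2O = (H/2 kmol)*22.4 = (0.103/2)*22.4 = 1.15360 Nm^3
O2 needed per kg fuel = C/12 + H/4 = 0.819/12 + 0.103/4 = 0.09400000 kmol
Per kg fuel: N2 = O2*3.76*22.4 = 0.09400000*3.76*22.4 = 7.91706 Nm^3
Total per kg = 1.52880 + 1.15360 + 7.91706 = 10.59946 Nm^3
Total = 10.59946 * 3.5 = 37.10 Nm^3


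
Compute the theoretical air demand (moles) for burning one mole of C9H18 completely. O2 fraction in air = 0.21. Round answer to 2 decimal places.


Balanced combustion: C9H18 + 13.5 O2 -> 9 CO2 + 9 H2O
O2 needed = C + H/4 = 9 + 18/4 = 13.50 moles
Air moles = O2 / 0.21 = 13.50 / 0.21 = 64.29 moles air


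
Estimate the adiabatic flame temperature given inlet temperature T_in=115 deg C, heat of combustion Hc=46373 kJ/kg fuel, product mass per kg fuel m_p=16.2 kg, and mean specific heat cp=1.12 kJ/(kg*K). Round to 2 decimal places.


T_ad = T_in + Hc / (m_p * cp)
Denominator = 16.2 * 1.12 = 18.1440
Temperature rise = 46373 / 18.1440 = 2555.83 K
T_ad = 115 + 2555.83 = 2670.83 deg C


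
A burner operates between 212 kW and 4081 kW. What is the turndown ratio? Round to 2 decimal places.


TDR = Q_max / Q_min
TDR = 4081 / 212 = 19.25


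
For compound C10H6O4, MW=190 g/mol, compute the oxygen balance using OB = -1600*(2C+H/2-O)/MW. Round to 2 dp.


OB = -1600 * (2C + H/2 - O) / MW
Inner = 2*10 + 6/2 - 4 = 19.00
OB = -1600 * 19.00 / 190 = -160.00%


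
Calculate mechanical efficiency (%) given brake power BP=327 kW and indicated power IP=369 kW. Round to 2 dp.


eta_mech = (BP / IP) * 100
Ratio = 327 / 369 = 0.8862
eta_mech = 0.8862 * 100 = 88.62%


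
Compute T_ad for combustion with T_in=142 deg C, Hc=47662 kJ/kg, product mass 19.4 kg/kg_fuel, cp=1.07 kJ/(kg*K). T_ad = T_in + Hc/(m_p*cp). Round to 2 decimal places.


T_ad = T_in + Hc / (m_p * cp)
Denominator = 19.4 * 1.07 = 20.7580
Temperature rise = 47662 / 20.7580 = 2296.08 K
T_ad = 142 + 2296.08 = 2438.08 deg C


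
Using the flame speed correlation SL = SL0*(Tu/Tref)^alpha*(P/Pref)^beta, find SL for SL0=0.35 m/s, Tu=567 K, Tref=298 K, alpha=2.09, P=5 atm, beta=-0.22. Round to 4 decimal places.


SL = SL0 * (Tu/Tref)^alpha * (P/Pref)^beta
T ratio = 567/298 = 1.90268456
(T ratio)^alpha = 1.90268456^2.09 = 3.835982
(P/Pref)^beta = 5^(-0.22) = 0.701821
SL = 0.35 * 3.835982 * 0.701821 = 0.9423 m/s


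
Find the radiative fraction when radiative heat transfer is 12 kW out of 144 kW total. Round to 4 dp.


f_rad = Q_rad / Q_total
f_rad = 12 / 144 = 0.0833


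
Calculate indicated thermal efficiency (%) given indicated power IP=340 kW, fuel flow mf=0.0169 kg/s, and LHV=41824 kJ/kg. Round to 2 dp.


eta_ith = (IP / (mf * LHV)) * 100
Denominator = 0.0169 * 41824 = 706.8256 kW
eta_ith = (340 / 706.8256) * 100 = 48.10%


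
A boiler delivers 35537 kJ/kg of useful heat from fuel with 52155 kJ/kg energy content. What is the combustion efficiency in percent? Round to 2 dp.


Efficiency = (Q_useful / Q_fuel) * 100
Efficiency = (35537 / 52155) * 100
Efficiency = 0.6814 * 100 = 68.14%


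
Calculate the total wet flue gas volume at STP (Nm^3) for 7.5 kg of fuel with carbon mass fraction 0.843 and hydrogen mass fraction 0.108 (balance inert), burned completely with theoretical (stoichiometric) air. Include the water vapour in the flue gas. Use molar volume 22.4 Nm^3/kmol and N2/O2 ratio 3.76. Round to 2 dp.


Per kg fuel: CO2 = (C/12 kmol)*22.4 = (0.843/12)*22.4 = 1.57360 Nm^3
Per kg fuel: H2O = (H/2 kmol)*22.4 = (0.108/2)*22.4 = 1.20960 Nm^3
O2 needed per kg fuel = C/12 + H/4 = 0.843/12 + 0.108/4 = 0.09725000 kmol
Per kg fuel: N2 = O2*3.76*22.4 = 0.09725000*3.76*22.4 = 8.19078 Nm^3
Total per kg = 1.57360 + 1.20960 + 8.19078 = 10.97398 Nm^3
Total = 10.97398 * 7.5 = 82.30 Nm^3


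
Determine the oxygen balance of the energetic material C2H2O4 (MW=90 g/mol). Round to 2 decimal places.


OB = -1600 * (2C + H/2 - O) / MW
Inner = 2*2 + 2/2 - 4 = 1.00
OB = -1600 * 1.00 / 90 = -17.78%


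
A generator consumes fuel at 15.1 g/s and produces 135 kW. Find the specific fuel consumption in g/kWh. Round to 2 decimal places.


SFC = (mf / BP) * 3600
Rate = 15.1 / 135 = 0.111852 g/(s*kW)
SFC = 0.111852 * 3600 = 402.67 g/kWh


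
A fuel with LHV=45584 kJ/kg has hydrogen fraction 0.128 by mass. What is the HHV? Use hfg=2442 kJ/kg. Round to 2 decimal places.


HHV = LHV + hfg * 9 * H
Water addition = 2442 * 9 * 0.128 = 2813.184 kJ/kg
HHV = 45584 + 2813.184 = 48397.18 kJ/kg


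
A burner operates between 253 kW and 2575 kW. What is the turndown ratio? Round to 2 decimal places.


TDR = Q_max / Q_min
TDR = 2575 / 253 = 10.18


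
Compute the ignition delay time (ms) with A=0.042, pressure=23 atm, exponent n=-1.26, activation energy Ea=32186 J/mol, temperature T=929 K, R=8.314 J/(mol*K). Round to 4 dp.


tau = A * P^n * exp(Ea/(R*T))
P^n = 23^(-1.26) = 0.01924079
Ea/(R*T) = 32186/(8.314*929) = 4.167171
exp(Ea/(R*T)) = 64.532600
tau = 0.042 * 0.01924079 * 64.532600 = 0.0521 ms


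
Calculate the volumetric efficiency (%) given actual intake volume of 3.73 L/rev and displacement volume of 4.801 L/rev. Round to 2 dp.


eta_v = (V_actual / V_disp) * 100
Ratio = 3.73 / 4.801 = 0.7769
eta_v = 0.7769 * 100 = 77.69%


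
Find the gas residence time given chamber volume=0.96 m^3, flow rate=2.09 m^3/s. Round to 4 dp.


tau = V / Q_flow
tau = 0.96 / 2.09 = 0.4593 s


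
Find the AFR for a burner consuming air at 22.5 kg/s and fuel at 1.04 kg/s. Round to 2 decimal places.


AFR = m_air / m_fuel
AFR = 22.5 / 1.04 = 21.63


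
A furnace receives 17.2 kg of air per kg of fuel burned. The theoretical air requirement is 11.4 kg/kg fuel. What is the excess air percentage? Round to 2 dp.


Excess air = actual - stoichiometric = 17.2 - 11.4 = 5.80 kg/kg fuel
Excess air % = (excess / stoich) * 100 = (5.80 / 11.4) * 100 = 50.88%


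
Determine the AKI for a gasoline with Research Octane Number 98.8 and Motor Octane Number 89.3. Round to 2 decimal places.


AKI = (RON + MON) / 2
AKI = (98.8 + 89.3) / 2
AKI = 188.1 / 2 = 94.05


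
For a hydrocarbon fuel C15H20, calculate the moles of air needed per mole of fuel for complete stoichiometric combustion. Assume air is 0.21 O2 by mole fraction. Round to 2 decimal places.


Balanced combustion: C15H20 + 20 O2 -> 15 CO2 + 10 H2O
O2 needed = C + H/4 = 15 + 20/4 = 20.00 moles
Air moles = O2 / 0.21 = 20.00 / 0.21 = 95.24 moles air


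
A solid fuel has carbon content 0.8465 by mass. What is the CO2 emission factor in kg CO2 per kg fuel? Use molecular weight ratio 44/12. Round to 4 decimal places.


EF = C_frac * (M_CO2 / M_C)
EF = 0.8465 * (44/12)
EF = 0.8465 * 3.666667 = 3.1038 kg_CO2/kg_fuel


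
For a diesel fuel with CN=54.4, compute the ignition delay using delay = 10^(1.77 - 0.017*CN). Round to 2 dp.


delay = 10^(1.77 - 0.017*CN)
Exponent = 1.77 - 0.017*54.4 = 0.8452
delay = 10^0.8452 = 7.00 ms


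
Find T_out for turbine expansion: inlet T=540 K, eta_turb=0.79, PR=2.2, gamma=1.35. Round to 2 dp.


T_out = T_in * (1 - eta * (1 - PR^(-(gamma-1)/gamma)))
Exponent = -(1.35-1)/1.35 = -0.25925926
PR^exp = 2.2^(-0.25925926) = 0.81512413
Factor = 1 - 0.79*(1 - 0.81512413) = 0.85394806
T_out = 540 * 0.85394806 = 461.13 K


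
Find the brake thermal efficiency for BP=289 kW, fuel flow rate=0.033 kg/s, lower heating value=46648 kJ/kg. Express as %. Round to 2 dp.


eta_BTE = (BP / (mf * LHV)) * 100
Denominator = 0.033 * 46648 = 1539.3840 kW
eta_BTE = (289 / 1539.3840) * 100 = 18.77%


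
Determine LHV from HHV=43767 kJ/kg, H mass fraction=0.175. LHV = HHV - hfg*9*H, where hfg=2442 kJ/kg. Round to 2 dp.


LHV = HHV - hfg * 9 * H
Water correction = 2442 * 9 * 0.175 = 3846.150 kJ/kg
LHV = 43767 - 3846.150 = 39920.85 kJ/kg


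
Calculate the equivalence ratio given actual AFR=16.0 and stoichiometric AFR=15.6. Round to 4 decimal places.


phi = AFR_stoich / AFR_actual
phi = 15.6 / 16.0 = 0.9750


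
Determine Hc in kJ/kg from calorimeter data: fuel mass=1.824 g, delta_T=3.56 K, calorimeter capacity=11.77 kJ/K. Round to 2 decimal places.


Hc = C_cal * delta_T / m_fuel
Q_released = 11.77 * 3.56 = 41.9012 kJ
m_fuel = 1.824 g = 1.824/1000 kg = 0.001824 kg
Hc = 41.9012 / 0.001824 = 22972.15 kJ/kg


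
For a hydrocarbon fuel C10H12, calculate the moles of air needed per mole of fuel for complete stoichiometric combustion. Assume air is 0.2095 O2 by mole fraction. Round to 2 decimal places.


Balanced combustion: C10H12 + 13 O2 -> 10 CO2 + 6 H2O
O2 needed = C + H/4 = 10 + 12/4 = 13.00 moles
Air moles = O2 / 0.2095 = 13.00 / 0.2095 = 62.05 moles air


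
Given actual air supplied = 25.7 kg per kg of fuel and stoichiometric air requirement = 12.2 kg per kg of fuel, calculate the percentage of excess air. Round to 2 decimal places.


Excess air = actual - stoichiometric = 25.7 - 12.2 = 13.50 kg/kg fuel
Excess air % = (excess / stoich) * 100 = (13.50 / 12.2) * 100 = 110.66%


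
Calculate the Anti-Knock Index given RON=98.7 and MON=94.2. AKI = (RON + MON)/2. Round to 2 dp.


AKI = (RON + MON) / 2
AKI = (98.7 + 94.2) / 2
AKI = 192.9 / 2 = 96.45
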